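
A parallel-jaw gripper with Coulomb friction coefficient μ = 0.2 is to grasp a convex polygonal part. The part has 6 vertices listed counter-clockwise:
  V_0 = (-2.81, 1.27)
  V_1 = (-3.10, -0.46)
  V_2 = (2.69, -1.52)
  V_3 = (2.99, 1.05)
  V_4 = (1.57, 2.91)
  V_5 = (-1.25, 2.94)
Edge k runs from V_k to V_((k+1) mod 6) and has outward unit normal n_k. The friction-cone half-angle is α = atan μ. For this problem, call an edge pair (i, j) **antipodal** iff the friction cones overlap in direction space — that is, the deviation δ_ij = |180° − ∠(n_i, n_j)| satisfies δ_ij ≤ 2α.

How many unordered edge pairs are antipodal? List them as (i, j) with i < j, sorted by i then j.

α = atan 0.2 = 11.31°;  2α = 22.62°
n_0 = (-0.9862, +0.1653)
n_1 = (-0.1801, -0.9837)
n_2 = (+0.9933, -0.1159)
n_3 = (+0.7948, +0.6068)
n_4 = (+0.0106, +0.9999)
n_5 = (-0.7308, +0.6826)
  (0,1): δ = 90.86°  ·
  (0,2): δ = 2.86°  ✓
  (0,3): δ = 46.88°  ·
  (0,4): δ = 98.91°  ·
  (0,5): δ = 146.47°  ·
  (1,2): δ = 86.28°  ·
  (1,3): δ = 42.27°  ·
  (1,4): δ = 9.76°  ✓
  (1,5): δ = 57.32°  ·
  (2,3): δ = 135.98°  ·
  (2,4): δ = 83.95°  ·
  (2,5): δ = 36.39°  ·
  (3,4): δ = 127.97°  ·
  (3,5): δ = 80.41°  ·
  (4,5): δ = 132.44°  ·
antipodal pairs: 2

count = 2; pairs: (0,2), (1,4)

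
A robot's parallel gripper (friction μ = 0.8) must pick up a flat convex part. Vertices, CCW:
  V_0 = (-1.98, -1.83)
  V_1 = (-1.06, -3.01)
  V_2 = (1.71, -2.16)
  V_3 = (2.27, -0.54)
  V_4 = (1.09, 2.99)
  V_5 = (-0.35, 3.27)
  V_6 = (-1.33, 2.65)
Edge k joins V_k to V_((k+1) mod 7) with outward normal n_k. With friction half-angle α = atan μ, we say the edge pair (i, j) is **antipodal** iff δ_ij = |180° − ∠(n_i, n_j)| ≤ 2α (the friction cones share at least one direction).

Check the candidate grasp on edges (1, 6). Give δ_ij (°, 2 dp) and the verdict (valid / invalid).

δ = 64.69°, valid

α = atan 0.8 = 38.66°;  2α = 77.32°
edge 1: e_1 = (+2.77, +0.85);  n_1 = (+0.2934, -0.9560)
edge 6: e_6 = (-0.65, -4.48);  n_6 = (-0.9896, +0.1436)
∠(n_1, n_6) = 115.31°
δ = |180° − 115.31°| = 64.69°
64.69° ≤ 2α = 77.32°  →  valid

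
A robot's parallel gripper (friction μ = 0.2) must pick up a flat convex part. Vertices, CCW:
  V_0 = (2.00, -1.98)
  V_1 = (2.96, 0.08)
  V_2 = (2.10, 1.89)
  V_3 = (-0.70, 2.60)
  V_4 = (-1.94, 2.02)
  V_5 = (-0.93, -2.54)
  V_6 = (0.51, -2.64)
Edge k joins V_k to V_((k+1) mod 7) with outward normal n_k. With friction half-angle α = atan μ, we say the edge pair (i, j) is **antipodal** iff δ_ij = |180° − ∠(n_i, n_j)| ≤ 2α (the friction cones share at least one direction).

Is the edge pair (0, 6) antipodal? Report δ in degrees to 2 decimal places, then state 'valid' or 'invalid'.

α = atan 0.2 = 11.31°;  2α = 22.62°
edge 0: e_0 = (+0.96, +2.06);  n_0 = (+0.9064, -0.4224)
edge 6: e_6 = (+1.49, +0.66);  n_6 = (+0.4050, -0.9143)
∠(n_0, n_6) = 41.12°
δ = |180° − 41.12°| = 138.88°
138.88° > 2α = 22.62°  →  invalid

δ = 138.88°, invalid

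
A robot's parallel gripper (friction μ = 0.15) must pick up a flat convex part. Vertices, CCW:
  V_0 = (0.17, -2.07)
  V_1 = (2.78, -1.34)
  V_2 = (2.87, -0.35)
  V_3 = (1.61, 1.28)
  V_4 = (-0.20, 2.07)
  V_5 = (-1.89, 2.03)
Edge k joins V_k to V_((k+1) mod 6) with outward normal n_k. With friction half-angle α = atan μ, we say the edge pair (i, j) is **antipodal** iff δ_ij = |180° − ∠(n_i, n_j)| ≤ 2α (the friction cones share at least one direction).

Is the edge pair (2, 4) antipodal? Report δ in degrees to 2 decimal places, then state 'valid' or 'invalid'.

α = atan 0.15 = 8.53°;  2α = 17.06°
edge 2: e_2 = (-1.26, +1.63);  n_2 = (+0.7912, +0.6116)
edge 4: e_4 = (-1.69, -0.04);  n_4 = (-0.0237, +0.9997)
∠(n_2, n_4) = 53.65°
δ = |180° − 53.65°| = 126.35°
126.35° > 2α = 17.06°  →  invalid

δ = 126.35°, invalid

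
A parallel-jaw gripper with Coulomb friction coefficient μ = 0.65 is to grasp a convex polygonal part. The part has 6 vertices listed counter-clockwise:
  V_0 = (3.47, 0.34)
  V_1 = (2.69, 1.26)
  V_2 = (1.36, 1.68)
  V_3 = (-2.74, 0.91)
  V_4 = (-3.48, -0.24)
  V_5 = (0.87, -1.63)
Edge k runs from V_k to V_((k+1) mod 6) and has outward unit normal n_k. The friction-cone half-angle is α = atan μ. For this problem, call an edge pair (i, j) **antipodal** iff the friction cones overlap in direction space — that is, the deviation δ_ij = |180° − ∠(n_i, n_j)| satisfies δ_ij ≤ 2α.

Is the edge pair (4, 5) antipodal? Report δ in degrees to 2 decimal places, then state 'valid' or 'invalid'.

α = atan 0.65 = 33.02°;  2α = 66.05°
edge 4: e_4 = (+4.35, -1.39);  n_4 = (-0.3044, -0.9526)
edge 5: e_5 = (+2.60, +1.97);  n_5 = (+0.6039, -0.7970)
∠(n_4, n_5) = 54.87°
δ = |180° − 54.87°| = 125.13°
125.13° > 2α = 66.05°  →  invalid

δ = 125.13°, invalid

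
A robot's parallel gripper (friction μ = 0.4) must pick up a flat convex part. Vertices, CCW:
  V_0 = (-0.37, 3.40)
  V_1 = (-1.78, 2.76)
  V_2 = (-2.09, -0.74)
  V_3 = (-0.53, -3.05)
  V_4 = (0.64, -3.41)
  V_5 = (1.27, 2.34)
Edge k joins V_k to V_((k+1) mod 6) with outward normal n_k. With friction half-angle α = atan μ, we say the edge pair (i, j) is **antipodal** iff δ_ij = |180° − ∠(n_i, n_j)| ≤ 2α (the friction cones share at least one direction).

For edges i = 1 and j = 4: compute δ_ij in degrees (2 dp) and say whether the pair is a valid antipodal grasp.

δ = 1.19°, valid

α = atan 0.4 = 21.80°;  2α = 43.60°
edge 1: e_1 = (-0.31, -3.50);  n_1 = (-0.9961, +0.0882)
edge 4: e_4 = (+0.63, +5.75);  n_4 = (+0.9941, -0.1089)
∠(n_1, n_4) = 178.81°
δ = |180° − 178.81°| = 1.19°
1.19° ≤ 2α = 43.60°  →  valid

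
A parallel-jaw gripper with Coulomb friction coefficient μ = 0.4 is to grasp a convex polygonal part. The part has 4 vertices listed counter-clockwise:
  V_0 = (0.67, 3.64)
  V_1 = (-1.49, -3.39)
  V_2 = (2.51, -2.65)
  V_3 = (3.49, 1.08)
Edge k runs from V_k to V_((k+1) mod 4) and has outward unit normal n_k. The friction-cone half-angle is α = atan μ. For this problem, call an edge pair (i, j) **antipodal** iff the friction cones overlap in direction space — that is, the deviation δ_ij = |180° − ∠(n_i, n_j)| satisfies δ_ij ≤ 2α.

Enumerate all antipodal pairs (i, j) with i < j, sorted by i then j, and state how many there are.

α = atan 0.4 = 21.80°;  2α = 43.60°
n_0 = (-0.9559, +0.2937)
n_1 = (+0.1819, -0.9833)
n_2 = (+0.9672, -0.2541)
n_3 = (+0.6721, +0.7404)
  (0,1): δ = 62.44°  ·
  (0,2): δ = 2.36°  ✓
  (0,3): δ = 64.85°  ·
  (1,2): δ = 115.20°  ·
  (1,3): δ = 52.71°  ·
  (2,3): δ = 117.51°  ·
antipodal pairs: 1

count = 1; pairs: (0,2)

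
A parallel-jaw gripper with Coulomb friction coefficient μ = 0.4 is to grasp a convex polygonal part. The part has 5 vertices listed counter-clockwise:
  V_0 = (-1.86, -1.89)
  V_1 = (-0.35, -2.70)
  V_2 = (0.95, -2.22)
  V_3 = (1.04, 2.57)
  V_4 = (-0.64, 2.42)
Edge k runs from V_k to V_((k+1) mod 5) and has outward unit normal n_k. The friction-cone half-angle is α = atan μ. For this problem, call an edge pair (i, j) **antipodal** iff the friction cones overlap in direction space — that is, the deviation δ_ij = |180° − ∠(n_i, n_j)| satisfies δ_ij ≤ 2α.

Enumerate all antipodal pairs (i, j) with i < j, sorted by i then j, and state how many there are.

count = 3; pairs: (0,3), (1,3), (2,4)

α = atan 0.4 = 21.80°;  2α = 43.60°
n_0 = (-0.4727, -0.8812)
n_1 = (+0.3464, -0.9381)
n_2 = (+0.9998, -0.0188)
n_3 = (-0.0889, +0.9960)
n_4 = (-0.9622, +0.2724)
  (0,1): δ = 131.52°  ·
  (0,2): δ = 62.87°  ·
  (0,3): δ = 33.31°  ✓
  (0,4): δ = 102.41°  ·
  (1,2): δ = 111.34°  ·
  (1,3): δ = 15.16°  ✓
  (1,4): δ = 53.93°  ·
  (2,3): δ = 83.82°  ·
  (2,4): δ = 14.73°  ✓
  (3,4): δ = 110.91°  ·
antipodal pairs: 3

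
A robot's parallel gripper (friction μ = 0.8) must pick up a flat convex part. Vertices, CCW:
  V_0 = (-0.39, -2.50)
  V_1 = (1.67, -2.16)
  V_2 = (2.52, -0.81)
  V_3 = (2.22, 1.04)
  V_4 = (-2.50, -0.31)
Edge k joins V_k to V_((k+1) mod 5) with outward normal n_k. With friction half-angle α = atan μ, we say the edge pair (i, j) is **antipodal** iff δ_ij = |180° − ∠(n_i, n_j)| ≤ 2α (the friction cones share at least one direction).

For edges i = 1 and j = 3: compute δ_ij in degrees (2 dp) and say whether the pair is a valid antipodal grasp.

α = atan 0.8 = 38.66°;  2α = 77.32°
edge 1: e_1 = (+0.85, +1.35);  n_1 = (+0.8462, -0.5328)
edge 3: e_3 = (-4.72, -1.35);  n_3 = (-0.2750, +0.9614)
∠(n_1, n_3) = 138.16°
δ = |180° − 138.16°| = 41.84°
41.84° ≤ 2α = 77.32°  →  valid

δ = 41.84°, valid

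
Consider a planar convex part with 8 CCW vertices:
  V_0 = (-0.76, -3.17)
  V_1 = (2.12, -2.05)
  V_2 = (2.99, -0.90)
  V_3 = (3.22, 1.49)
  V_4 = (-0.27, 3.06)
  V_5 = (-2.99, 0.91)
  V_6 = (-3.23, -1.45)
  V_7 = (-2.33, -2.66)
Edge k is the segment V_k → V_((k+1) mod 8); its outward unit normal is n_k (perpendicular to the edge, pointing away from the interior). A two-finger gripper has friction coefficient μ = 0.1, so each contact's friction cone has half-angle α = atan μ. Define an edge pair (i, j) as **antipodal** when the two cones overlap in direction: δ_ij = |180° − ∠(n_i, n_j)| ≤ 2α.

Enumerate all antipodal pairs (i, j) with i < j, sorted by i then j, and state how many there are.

α = atan 0.1 = 5.71°;  2α = 11.42°
n_0 = (+0.3624, -0.9320)
n_1 = (+0.7975, -0.6033)
n_2 = (+0.9954, -0.0958)
n_3 = (+0.4103, +0.9120)
n_4 = (-0.6201, +0.7845)
n_5 = (-0.9949, +0.1012)
n_6 = (-0.8024, -0.5968)
n_7 = (-0.3089, -0.9511)
  (0,1): δ = 148.36°  ·
  (0,2): δ = 116.75°  ·
  (0,3): δ = 45.47°  ·
  (0,4): δ = 17.07°  ·
  (0,5): δ = 62.94°  ·
  (0,6): δ = 105.39°  ·
  (0,7): δ = 140.75°  ·
  (1,2): δ = 148.39°  ·
  (1,3): δ = 77.11°  ·
  (1,4): δ = 14.57°  ·
  (1,5): δ = 31.30°  ·
  (1,6): δ = 73.75°  ·
  (1,7): δ = 109.11°  ·
  (2,3): δ = 108.72°  ·
  (2,4): δ = 46.18°  ·
  (2,5): δ = 0.31°  ✓
  (2,6): δ = 42.14°  ·
  (2,7): δ = 77.50°  ·
  (3,4): δ = 117.45°  ·
  (3,5): δ = 71.59°  ·
  (3,6): δ = 29.14°  ·
  (3,7): δ = 6.23°  ✓
  (4,5): δ = 134.13°  ·
  (4,6): δ = 91.68°  ·
  (4,7): δ = 56.32°  ·
  (5,6): δ = 137.55°  ·
  (5,7): δ = 102.19°  ·
  (6,7): δ = 144.64°  ·
antipodal pairs: 2

count = 2; pairs: (2,5), (3,7)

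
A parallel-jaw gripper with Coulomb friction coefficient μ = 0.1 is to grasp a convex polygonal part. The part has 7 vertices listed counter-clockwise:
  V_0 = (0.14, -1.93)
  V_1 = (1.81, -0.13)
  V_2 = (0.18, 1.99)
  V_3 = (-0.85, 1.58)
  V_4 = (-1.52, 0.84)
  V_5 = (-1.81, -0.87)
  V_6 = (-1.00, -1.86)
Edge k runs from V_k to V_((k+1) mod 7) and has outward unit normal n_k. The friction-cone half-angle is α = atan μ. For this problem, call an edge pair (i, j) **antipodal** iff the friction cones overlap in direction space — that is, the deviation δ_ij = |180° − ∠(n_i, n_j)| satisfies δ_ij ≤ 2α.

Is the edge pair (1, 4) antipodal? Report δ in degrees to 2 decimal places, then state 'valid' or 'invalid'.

α = atan 0.1 = 5.71°;  2α = 11.42°
edge 1: e_1 = (-1.63, +2.12);  n_1 = (+0.7928, +0.6095)
edge 4: e_4 = (-0.29, -1.71);  n_4 = (-0.9859, +0.1672)
∠(n_1, n_4) = 132.82°
δ = |180° − 132.82°| = 47.18°
47.18° > 2α = 11.42°  →  invalid

δ = 47.18°, invalid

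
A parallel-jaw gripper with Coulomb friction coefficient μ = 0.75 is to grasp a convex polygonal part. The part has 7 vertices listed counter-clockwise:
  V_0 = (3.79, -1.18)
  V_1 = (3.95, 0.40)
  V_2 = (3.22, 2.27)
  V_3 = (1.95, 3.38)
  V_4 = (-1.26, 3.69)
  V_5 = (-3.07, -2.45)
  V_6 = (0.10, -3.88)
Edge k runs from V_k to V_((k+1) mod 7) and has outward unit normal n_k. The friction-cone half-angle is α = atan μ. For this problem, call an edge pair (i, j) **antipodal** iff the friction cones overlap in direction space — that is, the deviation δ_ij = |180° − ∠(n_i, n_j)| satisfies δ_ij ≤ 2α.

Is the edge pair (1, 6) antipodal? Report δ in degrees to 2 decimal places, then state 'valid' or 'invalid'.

δ = 104.87°, invalid

α = atan 0.75 = 36.87°;  2α = 73.74°
edge 1: e_1 = (-0.73, +1.87);  n_1 = (+0.9315, +0.3636)
edge 6: e_6 = (+3.69, +2.70);  n_6 = (+0.5905, -0.8070)
∠(n_1, n_6) = 75.13°
δ = |180° − 75.13°| = 104.87°
104.87° > 2α = 73.74°  →  invalid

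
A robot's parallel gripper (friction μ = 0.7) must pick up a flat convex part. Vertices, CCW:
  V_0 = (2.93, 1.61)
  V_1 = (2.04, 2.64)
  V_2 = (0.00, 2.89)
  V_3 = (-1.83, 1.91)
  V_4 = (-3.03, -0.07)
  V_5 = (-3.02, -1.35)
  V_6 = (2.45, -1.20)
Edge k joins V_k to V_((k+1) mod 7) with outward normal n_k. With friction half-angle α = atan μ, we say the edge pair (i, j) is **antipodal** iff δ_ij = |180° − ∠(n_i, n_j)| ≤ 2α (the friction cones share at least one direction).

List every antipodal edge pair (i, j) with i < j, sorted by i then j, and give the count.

count = 8; pairs: (0,4), (0,5), (1,5), (2,5), (2,6), (3,5), (3,6), (4,6)

α = atan 0.7 = 34.99°;  2α = 69.98°
n_0 = (+0.7567, +0.6538)
n_1 = (+0.1216, +0.9926)
n_2 = (-0.4721, +0.8816)
n_3 = (-0.8552, +0.5183)
n_4 = (-1.0000, -0.0078)
n_5 = (+0.0274, -0.9996)
n_6 = (+0.9857, -0.1684)
  (0,1): δ = 137.82°  ·
  (0,2): δ = 102.66°  ·
  (0,3): δ = 72.05°  ·
  (0,4): δ = 40.38°  ✓
  (0,5): δ = 50.74°  ✓
  (0,6): δ = 129.48°  ·
  (1,2): δ = 144.84°  ·
  (1,3): δ = 114.23°  ·
  (1,4): δ = 82.57°  ·
  (1,5): δ = 8.56°  ✓
  (1,6): δ = 87.29°  ·
  (2,3): δ = 149.39°  ·
  (2,4): δ = 117.72°  ·
  (2,5): δ = 26.60°  ✓
  (2,6): δ = 52.14°  ✓
  (3,4): δ = 148.33°  ·
  (3,5): δ = 57.21°  ✓
  (3,6): δ = 21.52°  ✓
  (4,5): δ = 88.88°  ·
  (4,6): δ = 10.14°  ✓
  (5,6): δ = 101.26°  ·
antipodal pairs: 8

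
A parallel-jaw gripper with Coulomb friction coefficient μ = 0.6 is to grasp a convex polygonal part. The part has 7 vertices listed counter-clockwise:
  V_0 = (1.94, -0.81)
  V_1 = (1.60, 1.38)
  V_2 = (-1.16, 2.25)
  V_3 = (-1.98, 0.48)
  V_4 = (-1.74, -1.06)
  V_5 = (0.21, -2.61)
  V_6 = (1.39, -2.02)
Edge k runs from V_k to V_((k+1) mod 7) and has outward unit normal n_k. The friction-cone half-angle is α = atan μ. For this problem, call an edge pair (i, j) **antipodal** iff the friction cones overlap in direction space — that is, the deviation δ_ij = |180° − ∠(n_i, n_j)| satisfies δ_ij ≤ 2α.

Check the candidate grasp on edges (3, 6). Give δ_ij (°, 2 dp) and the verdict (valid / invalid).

δ = 33.30°, valid

α = atan 0.6 = 30.96°;  2α = 61.93°
edge 3: e_3 = (+0.24, -1.54);  n_3 = (-0.9881, -0.1540)
edge 6: e_6 = (+0.55, +1.21);  n_6 = (+0.9104, -0.4138)
∠(n_3, n_6) = 146.70°
δ = |180° − 146.70°| = 33.30°
33.30° ≤ 2α = 61.93°  →  valid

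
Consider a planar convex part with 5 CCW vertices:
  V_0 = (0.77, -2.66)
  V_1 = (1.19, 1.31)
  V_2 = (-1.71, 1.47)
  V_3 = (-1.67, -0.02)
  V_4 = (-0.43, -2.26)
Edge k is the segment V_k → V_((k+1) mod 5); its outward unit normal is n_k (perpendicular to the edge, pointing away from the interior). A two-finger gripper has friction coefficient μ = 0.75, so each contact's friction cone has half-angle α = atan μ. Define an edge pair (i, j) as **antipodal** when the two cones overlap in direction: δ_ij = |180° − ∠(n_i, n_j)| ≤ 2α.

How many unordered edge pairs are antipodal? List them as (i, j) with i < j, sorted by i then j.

α = atan 0.75 = 36.87°;  2α = 73.74°
n_0 = (+0.9945, -0.1052)
n_1 = (+0.0551, +0.9985)
n_2 = (-0.9996, -0.0268)
n_3 = (-0.8749, -0.4843)
n_4 = (-0.3162, -0.9487)
  (0,1): δ = 87.12°  ·
  (0,2): δ = 7.58°  ✓
  (0,3): δ = 35.01°  ✓
  (0,4): δ = 77.60°  ·
  (1,2): δ = 85.30°  ·
  (1,3): δ = 57.87°  ✓
  (1,4): δ = 15.28°  ✓
  (2,3): δ = 152.57°  ·
  (2,4): δ = 109.97°  ·
  (3,4): δ = 137.40°  ·
antipodal pairs: 4

count = 4; pairs: (0,2), (0,3), (1,3), (1,4)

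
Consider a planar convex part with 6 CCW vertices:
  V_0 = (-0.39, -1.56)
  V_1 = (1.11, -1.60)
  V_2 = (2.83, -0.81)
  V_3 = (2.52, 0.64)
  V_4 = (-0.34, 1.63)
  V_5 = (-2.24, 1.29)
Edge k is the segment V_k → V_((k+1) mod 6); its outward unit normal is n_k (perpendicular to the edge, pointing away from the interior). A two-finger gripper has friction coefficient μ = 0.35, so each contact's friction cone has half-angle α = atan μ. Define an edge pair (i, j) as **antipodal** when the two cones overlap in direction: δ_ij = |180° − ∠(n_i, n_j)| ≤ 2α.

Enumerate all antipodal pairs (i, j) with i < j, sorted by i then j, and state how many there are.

α = atan 0.35 = 19.29°;  2α = 38.58°
n_0 = (-0.0267, -0.9996)
n_1 = (+0.4174, -0.9087)
n_2 = (+0.9779, +0.2091)
n_3 = (+0.3271, +0.9450)
n_4 = (-0.1761, +0.9844)
n_5 = (-0.8388, -0.5445)
  (0,1): δ = 153.80°  ·
  (0,2): δ = 76.40°  ·
  (0,3): δ = 17.57°  ✓
  (0,4): δ = 11.67°  ✓
  (0,5): δ = 124.52°  ·
  (1,2): δ = 102.60°  ·
  (1,3): δ = 43.76°  ·
  (1,4): δ = 14.52°  ✓
  (1,5): δ = 98.32°  ·
  (2,3): δ = 121.16°  ·
  (2,4): δ = 91.92°  ·
  (2,5): δ = 20.92°  ✓
  (3,4): δ = 150.76°  ·
  (3,5): δ = 37.92°  ✓
  (4,5): δ = 67.16°  ·
antipodal pairs: 5

count = 5; pairs: (0,3), (0,4), (1,4), (2,5), (3,5)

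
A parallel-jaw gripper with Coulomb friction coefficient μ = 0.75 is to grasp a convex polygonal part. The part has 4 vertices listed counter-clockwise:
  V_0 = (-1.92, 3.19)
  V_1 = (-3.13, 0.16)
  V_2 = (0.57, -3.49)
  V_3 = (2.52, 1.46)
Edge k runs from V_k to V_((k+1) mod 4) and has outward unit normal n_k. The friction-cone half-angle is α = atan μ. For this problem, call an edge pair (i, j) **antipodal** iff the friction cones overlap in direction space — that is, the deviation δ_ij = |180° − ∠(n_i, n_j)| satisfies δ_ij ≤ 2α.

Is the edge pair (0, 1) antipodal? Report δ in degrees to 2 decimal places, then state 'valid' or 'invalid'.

α = atan 0.75 = 36.87°;  2α = 73.74°
edge 0: e_0 = (-1.21, -3.03);  n_0 = (-0.9287, +0.3709)
edge 1: e_1 = (+3.70, -3.65);  n_1 = (-0.7023, -0.7119)
∠(n_0, n_1) = 67.16°
δ = |180° − 67.16°| = 112.84°
112.84° > 2α = 73.74°  →  invalid

δ = 112.84°, invalid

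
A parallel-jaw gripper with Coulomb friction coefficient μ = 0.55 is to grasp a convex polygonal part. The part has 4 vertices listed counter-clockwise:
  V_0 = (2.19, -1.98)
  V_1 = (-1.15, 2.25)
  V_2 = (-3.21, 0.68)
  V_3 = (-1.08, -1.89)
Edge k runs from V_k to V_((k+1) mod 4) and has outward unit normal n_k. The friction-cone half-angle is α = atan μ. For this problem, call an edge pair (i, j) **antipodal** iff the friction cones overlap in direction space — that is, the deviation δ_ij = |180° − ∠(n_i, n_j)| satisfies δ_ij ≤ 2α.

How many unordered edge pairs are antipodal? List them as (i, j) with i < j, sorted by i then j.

α = atan 0.55 = 28.81°;  2α = 57.62°
n_0 = (+0.7848, +0.6197)
n_1 = (-0.6062, +0.7953)
n_2 = (-0.7699, -0.6381)
n_3 = (-0.0275, -0.9996)
  (0,1): δ = 90.98°  ·
  (0,2): δ = 1.36°  ✓
  (0,3): δ = 50.13°  ✓
  (1,2): δ = 87.66°  ·
  (1,3): δ = 38.89°  ✓
  (2,3): δ = 131.23°  ·
antipodal pairs: 3

count = 3; pairs: (0,2), (0,3), (1,3)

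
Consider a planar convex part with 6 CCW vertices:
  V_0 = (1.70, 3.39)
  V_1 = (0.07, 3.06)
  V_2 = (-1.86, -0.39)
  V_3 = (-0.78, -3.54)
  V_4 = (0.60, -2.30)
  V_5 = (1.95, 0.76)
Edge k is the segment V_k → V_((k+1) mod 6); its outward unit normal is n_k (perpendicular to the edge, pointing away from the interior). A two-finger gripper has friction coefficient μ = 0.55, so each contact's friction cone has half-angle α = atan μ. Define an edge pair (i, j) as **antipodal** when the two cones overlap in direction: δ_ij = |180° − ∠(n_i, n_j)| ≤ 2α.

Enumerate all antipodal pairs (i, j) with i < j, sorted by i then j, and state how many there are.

count = 7; pairs: (0,3), (0,4), (1,3), (1,4), (1,5), (2,4), (2,5)

α = atan 0.55 = 28.81°;  2α = 57.62°
n_0 = (-0.1984, +0.9801)
n_1 = (-0.8727, +0.4882)
n_2 = (-0.9459, -0.3243)
n_3 = (+0.6684, -0.7438)
n_4 = (+0.9149, -0.4036)
n_5 = (+0.9955, +0.0946)
  (0,1): δ = 130.67°  ·
  (0,2): δ = 82.52°  ·
  (0,3): δ = 30.50°  ✓
  (0,4): δ = 54.75°  ✓
  (0,5): δ = 83.98°  ·
  (1,2): δ = 131.85°  ·
  (1,3): δ = 18.84°  ✓
  (1,4): δ = 5.42°  ✓
  (1,5): δ = 34.65°  ✓
  (2,3): δ = 66.98°  ·
  (2,4): δ = 42.73°  ✓
  (2,5): δ = 13.49°  ✓
  (3,4): δ = 155.75°  ·
  (3,5): δ = 126.51°  ·
  (4,5): δ = 150.76°  ·
antipodal pairs: 7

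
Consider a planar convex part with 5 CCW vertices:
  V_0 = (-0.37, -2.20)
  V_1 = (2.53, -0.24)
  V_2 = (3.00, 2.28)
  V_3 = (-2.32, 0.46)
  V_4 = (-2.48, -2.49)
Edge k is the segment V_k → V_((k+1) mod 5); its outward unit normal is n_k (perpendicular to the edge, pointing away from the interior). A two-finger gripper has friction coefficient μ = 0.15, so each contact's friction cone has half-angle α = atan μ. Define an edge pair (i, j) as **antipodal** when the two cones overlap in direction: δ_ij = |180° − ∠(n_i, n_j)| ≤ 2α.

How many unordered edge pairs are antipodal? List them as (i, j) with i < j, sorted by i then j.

count = 3; pairs: (0,2), (1,3), (2,4)

α = atan 0.15 = 8.53°;  2α = 17.06°
n_0 = (+0.5600, -0.8285)
n_1 = (+0.9830, -0.1833)
n_2 = (-0.3237, +0.9462)
n_3 = (-0.9985, +0.0542)
n_4 = (+0.1362, -0.9907)
  (0,1): δ = 134.62°  ·
  (0,2): δ = 15.17°  ✓
  (0,3): δ = 52.84°  ·
  (0,4): δ = 153.77°  ·
  (1,2): δ = 60.55°  ·
  (1,3): δ = 7.46°  ✓
  (1,4): δ = 108.39°  ·
  (2,3): δ = 111.99°  ·
  (2,4): δ = 11.06°  ✓
  (3,4): δ = 79.07°  ·
antipodal pairs: 3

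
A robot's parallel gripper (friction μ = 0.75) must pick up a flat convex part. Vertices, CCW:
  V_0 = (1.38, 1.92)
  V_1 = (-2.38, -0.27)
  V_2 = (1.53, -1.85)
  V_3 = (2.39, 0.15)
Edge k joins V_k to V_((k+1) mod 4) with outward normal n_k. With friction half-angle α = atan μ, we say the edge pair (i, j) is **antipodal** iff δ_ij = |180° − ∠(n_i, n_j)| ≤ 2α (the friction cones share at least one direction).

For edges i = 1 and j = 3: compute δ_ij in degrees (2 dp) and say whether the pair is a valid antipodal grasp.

δ = 38.29°, valid

α = atan 0.75 = 36.87°;  2α = 73.74°
edge 1: e_1 = (+3.91, -1.58);  n_1 = (-0.3747, -0.9272)
edge 3: e_3 = (-1.01, +1.77);  n_3 = (+0.8685, +0.4956)
∠(n_1, n_3) = 141.71°
δ = |180° − 141.71°| = 38.29°
38.29° ≤ 2α = 73.74°  →  valid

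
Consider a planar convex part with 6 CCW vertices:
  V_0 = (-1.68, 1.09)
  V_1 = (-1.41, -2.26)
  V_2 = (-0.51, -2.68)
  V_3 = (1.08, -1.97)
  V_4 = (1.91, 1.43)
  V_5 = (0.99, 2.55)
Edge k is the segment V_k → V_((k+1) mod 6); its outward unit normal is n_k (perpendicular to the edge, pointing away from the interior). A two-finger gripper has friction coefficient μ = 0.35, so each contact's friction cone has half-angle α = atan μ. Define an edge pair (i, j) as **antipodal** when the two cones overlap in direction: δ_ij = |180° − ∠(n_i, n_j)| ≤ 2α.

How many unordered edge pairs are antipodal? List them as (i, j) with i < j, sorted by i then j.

count = 4; pairs: (0,3), (0,4), (1,4), (2,5)

α = atan 0.35 = 19.29°;  2α = 38.58°
n_0 = (-0.9968, -0.0803)
n_1 = (-0.4229, -0.9062)
n_2 = (+0.4077, -0.9131)
n_3 = (+0.9715, -0.2372)
n_4 = (+0.7727, +0.6347)
n_5 = (-0.4798, +0.8774)
  (0,1): δ = 119.62°  ·
  (0,2): δ = 70.55°  ·
  (0,3): δ = 18.33°  ✓
  (0,4): δ = 34.79°  ✓
  (0,5): δ = 114.06°  ·
  (1,2): δ = 130.92°  ·
  (1,3): δ = 78.70°  ·
  (1,4): δ = 25.58°  ✓
  (1,5): δ = 53.69°  ·
  (2,3): δ = 127.78°  ·
  (2,4): δ = 74.66°  ·
  (2,5): δ = 4.61°  ✓
  (3,4): δ = 126.88°  ·
  (3,5): δ = 47.61°  ·
  (4,5): δ = 100.73°  ·
antipodal pairs: 4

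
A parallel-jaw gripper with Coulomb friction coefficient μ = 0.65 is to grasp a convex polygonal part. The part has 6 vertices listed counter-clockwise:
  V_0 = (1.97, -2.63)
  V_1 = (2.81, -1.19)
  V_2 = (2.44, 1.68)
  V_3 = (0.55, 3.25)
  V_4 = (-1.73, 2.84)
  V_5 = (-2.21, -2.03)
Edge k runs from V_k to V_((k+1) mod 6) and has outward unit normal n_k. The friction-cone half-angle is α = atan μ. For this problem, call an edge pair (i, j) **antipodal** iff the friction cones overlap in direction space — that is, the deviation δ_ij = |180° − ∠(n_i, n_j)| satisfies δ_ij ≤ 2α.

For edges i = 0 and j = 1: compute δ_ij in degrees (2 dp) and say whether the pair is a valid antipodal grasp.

δ = 142.40°, invalid

α = atan 0.65 = 33.02°;  2α = 66.05°
edge 0: e_0 = (+0.84, +1.44);  n_0 = (+0.8638, -0.5039)
edge 1: e_1 = (-0.37, +2.87);  n_1 = (+0.9918, +0.1279)
∠(n_0, n_1) = 37.60°
δ = |180° − 37.60°| = 142.40°
142.40° > 2α = 66.05°  →  invalid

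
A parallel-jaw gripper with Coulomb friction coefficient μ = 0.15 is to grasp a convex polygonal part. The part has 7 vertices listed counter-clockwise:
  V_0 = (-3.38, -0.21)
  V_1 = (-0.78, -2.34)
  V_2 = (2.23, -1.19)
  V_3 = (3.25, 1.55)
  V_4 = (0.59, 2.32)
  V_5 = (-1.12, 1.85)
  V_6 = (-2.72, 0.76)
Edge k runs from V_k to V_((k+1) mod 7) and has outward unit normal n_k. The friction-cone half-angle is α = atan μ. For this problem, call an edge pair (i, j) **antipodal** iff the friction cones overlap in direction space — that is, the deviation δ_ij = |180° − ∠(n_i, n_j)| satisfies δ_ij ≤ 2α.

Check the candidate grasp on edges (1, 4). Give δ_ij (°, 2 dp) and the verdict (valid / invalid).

δ = 5.54°, valid

α = atan 0.15 = 8.53°;  2α = 17.06°
edge 1: e_1 = (+3.01, +1.15);  n_1 = (+0.3569, -0.9341)
edge 4: e_4 = (-1.71, -0.47);  n_4 = (-0.2650, +0.9642)
∠(n_1, n_4) = 174.46°
δ = |180° − 174.46°| = 5.54°
5.54° ≤ 2α = 17.06°  →  valid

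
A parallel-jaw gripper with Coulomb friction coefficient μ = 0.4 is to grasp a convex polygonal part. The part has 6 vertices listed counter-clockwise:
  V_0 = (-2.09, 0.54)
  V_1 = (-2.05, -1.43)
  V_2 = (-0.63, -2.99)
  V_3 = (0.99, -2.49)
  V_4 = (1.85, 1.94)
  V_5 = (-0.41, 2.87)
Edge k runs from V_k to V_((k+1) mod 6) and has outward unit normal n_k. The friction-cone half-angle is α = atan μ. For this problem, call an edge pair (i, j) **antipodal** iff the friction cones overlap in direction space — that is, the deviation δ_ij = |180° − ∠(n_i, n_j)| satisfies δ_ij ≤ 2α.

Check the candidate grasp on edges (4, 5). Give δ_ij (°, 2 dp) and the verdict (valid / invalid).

δ = 103.43°, invalid

α = atan 0.4 = 21.80°;  2α = 43.60°
edge 4: e_4 = (-2.26, +0.93);  n_4 = (+0.3805, +0.9248)
edge 5: e_5 = (-1.68, -2.33);  n_5 = (-0.8111, +0.5849)
∠(n_4, n_5) = 76.57°
δ = |180° − 76.57°| = 103.43°
103.43° > 2α = 43.60°  →  invalid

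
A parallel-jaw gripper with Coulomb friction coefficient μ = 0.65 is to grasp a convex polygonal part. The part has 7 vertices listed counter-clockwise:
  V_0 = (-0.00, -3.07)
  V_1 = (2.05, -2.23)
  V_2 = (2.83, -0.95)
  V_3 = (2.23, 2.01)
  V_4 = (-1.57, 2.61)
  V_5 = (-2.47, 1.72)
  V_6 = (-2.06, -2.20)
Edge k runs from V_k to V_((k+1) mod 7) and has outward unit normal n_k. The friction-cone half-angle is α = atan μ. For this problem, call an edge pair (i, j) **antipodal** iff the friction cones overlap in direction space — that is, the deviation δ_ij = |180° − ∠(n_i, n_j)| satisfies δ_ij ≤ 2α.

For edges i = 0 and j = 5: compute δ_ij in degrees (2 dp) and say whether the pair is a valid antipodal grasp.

α = atan 0.65 = 33.02°;  2α = 66.05°
edge 0: e_0 = (+2.05, +0.84);  n_0 = (+0.3792, -0.9253)
edge 5: e_5 = (+0.41, -3.92);  n_5 = (-0.9946, -0.1040)
∠(n_0, n_5) = 106.31°
δ = |180° − 106.31°| = 73.69°
73.69° > 2α = 66.05°  →  invalid

δ = 73.69°, invalid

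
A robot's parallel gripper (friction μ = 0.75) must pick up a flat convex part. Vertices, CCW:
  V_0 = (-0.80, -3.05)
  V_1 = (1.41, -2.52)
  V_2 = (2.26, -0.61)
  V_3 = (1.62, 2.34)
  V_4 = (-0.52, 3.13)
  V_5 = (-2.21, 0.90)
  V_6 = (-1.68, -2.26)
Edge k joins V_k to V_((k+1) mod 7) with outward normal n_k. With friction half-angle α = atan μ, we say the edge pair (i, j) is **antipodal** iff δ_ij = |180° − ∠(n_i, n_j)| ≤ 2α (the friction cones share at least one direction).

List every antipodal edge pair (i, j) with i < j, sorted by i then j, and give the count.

count = 10; pairs: (0,3), (0,4), (1,4), (1,5), (1,6), (2,4), (2,5), (2,6), (3,5), (3,6)

α = atan 0.75 = 36.87°;  2α = 73.74°
n_0 = (+0.2332, -0.9724)
n_1 = (+0.9136, -0.4066)
n_2 = (+0.9773, +0.2120)
n_3 = (+0.3463, +0.9381)
n_4 = (-0.7970, +0.6040)
n_5 = (-0.9862, -0.1654)
n_6 = (-0.6680, -0.7441)
  (0,1): δ = 127.48°  ·
  (0,2): δ = 91.25°  ·
  (0,3): δ = 33.75°  ✓
  (0,4): δ = 39.36°  ✓
  (0,5): δ = 86.04°  ·
  (0,6): δ = 124.60°  ·
  (1,2): δ = 143.77°  ·
  (1,3): δ = 86.27°  ·
  (1,4): δ = 13.17°  ✓
  (1,5): δ = 33.51°  ✓
  (1,6): δ = 72.08°  ✓
  (2,3): δ = 122.50°  ·
  (2,4): δ = 49.40°  ✓
  (2,5): δ = 2.72°  ✓
  (2,6): δ = 35.84°  ✓
  (3,4): δ = 106.89°  ·
  (3,5): δ = 60.22°  ✓
  (3,6): δ = 21.65°  ✓
  (4,5): δ = 133.32°  ·
  (4,6): δ = 94.76°  ·
  (5,6): δ = 141.44°  ·
antipodal pairs: 10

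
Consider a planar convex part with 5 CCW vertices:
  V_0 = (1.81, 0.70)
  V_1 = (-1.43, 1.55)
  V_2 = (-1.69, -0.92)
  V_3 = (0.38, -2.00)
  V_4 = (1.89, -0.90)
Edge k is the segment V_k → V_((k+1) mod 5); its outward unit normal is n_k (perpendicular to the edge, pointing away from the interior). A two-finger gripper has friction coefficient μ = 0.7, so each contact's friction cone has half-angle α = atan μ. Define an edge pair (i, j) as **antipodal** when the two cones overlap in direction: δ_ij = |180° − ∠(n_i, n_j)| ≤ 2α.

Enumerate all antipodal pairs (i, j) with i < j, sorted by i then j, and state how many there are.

count = 5; pairs: (0,2), (0,3), (1,3), (1,4), (2,4)

α = atan 0.7 = 34.99°;  2α = 69.98°
n_0 = (+0.2538, +0.9673)
n_1 = (-0.9945, +0.1047)
n_2 = (-0.4626, -0.8866)
n_3 = (+0.5888, -0.8083)
n_4 = (+0.9988, +0.0499)
  (0,1): δ = 81.31°  ·
  (0,2): δ = 12.85°  ✓
  (0,3): δ = 50.77°  ✓
  (0,4): δ = 107.56°  ·
  (1,2): δ = 111.54°  ·
  (1,3): δ = 47.92°  ✓
  (1,4): δ = 8.87°  ✓
  (2,3): δ = 116.37°  ·
  (2,4): δ = 59.58°  ✓
  (3,4): δ = 123.21°  ·
antipodal pairs: 5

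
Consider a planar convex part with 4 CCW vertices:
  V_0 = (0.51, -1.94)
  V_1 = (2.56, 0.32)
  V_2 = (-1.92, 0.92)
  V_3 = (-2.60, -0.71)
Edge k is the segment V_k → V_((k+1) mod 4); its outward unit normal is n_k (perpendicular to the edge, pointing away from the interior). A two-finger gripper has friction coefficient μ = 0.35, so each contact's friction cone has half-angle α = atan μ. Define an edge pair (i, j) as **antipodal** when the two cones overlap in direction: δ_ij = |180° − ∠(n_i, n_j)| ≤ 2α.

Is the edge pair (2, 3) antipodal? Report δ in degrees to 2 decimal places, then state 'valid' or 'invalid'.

δ = 88.93°, invalid

α = atan 0.35 = 19.29°;  2α = 38.58°
edge 2: e_2 = (-0.68, -1.63);  n_2 = (-0.9229, +0.3850)
edge 3: e_3 = (+3.11, -1.23);  n_3 = (-0.3678, -0.9299)
∠(n_2, n_3) = 91.07°
δ = |180° − 91.07°| = 88.93°
88.93° > 2α = 38.58°  →  invalid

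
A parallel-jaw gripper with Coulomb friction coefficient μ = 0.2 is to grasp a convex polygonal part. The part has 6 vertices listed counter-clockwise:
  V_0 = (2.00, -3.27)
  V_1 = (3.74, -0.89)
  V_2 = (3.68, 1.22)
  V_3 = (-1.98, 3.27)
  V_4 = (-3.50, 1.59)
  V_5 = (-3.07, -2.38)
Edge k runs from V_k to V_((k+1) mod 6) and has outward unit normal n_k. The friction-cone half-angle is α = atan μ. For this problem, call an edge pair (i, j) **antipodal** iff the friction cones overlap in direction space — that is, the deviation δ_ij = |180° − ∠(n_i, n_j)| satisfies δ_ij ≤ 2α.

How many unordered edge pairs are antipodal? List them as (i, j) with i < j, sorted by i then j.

α = atan 0.2 = 11.31°;  2α = 22.62°
n_0 = (+0.8073, -0.5902)
n_1 = (+0.9996, +0.0284)
n_2 = (+0.3405, +0.9402)
n_3 = (-0.7415, +0.6709)
n_4 = (-0.9942, -0.1077)
n_5 = (-0.1729, -0.9849)
  (0,1): δ = 142.20°  ·
  (0,2): δ = 73.74°  ·
  (0,3): δ = 5.97°  ✓
  (0,4): δ = 42.35°  ·
  (0,5): δ = 116.21°  ·
  (1,2): δ = 111.54°  ·
  (1,3): δ = 43.77°  ·
  (1,4): δ = 4.55°  ✓
  (1,5): δ = 78.41°  ·
  (2,3): δ = 112.23°  ·
  (2,4): δ = 63.91°  ·
  (2,5): δ = 9.95°  ✓
  (3,4): δ = 131.68°  ·
  (3,5): δ = 57.82°  ·
  (4,5): δ = 106.14°  ·
antipodal pairs: 3

count = 3; pairs: (0,3), (1,4), (2,5)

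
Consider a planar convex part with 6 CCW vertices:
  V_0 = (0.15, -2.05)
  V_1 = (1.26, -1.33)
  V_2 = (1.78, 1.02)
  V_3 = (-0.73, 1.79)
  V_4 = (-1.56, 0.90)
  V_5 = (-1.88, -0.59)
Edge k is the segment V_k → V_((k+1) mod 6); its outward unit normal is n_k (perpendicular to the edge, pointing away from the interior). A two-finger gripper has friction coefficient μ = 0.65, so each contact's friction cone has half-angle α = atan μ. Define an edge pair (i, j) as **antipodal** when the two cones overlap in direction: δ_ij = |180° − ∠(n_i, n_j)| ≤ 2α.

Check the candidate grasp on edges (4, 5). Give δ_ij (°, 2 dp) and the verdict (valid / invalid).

δ = 113.60°, invalid

α = atan 0.65 = 33.02°;  2α = 66.05°
edge 4: e_4 = (-0.32, -1.49);  n_4 = (-0.9777, +0.2100)
edge 5: e_5 = (+2.03, -1.46);  n_5 = (-0.5839, -0.8118)
∠(n_4, n_5) = 66.40°
δ = |180° − 66.40°| = 113.60°
113.60° > 2α = 66.05°  →  invalid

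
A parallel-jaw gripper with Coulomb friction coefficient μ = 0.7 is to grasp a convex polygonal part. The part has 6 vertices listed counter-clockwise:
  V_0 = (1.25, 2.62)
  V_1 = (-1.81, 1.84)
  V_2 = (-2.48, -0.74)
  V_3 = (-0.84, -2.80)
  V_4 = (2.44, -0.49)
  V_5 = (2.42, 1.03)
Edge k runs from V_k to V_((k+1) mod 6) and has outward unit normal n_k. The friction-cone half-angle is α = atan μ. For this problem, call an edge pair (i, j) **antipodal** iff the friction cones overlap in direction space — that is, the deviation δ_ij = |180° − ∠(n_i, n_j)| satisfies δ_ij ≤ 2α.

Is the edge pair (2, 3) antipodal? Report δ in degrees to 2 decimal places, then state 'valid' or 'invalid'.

δ = 93.37°, invalid

α = atan 0.7 = 34.99°;  2α = 69.98°
edge 2: e_2 = (+1.64, -2.06);  n_2 = (-0.7823, -0.6228)
edge 3: e_3 = (+3.28, +2.31);  n_3 = (+0.5758, -0.8176)
∠(n_2, n_3) = 86.63°
δ = |180° − 86.63°| = 93.37°
93.37° > 2α = 69.98°  →  invalid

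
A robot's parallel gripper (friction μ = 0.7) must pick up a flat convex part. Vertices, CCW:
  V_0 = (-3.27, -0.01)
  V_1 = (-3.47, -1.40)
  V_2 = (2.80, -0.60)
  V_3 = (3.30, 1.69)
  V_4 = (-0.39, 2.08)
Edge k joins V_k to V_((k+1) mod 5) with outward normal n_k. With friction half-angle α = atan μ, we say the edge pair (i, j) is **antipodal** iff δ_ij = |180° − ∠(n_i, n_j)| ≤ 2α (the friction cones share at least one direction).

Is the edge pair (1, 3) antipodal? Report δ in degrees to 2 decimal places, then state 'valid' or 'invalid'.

δ = 13.30°, valid

α = atan 0.7 = 34.99°;  2α = 69.98°
edge 1: e_1 = (+6.27, +0.80);  n_1 = (+0.1266, -0.9920)
edge 3: e_3 = (-3.69, +0.39);  n_3 = (+0.1051, +0.9945)
∠(n_1, n_3) = 166.70°
δ = |180° − 166.70°| = 13.30°
13.30° ≤ 2α = 69.98°  →  valid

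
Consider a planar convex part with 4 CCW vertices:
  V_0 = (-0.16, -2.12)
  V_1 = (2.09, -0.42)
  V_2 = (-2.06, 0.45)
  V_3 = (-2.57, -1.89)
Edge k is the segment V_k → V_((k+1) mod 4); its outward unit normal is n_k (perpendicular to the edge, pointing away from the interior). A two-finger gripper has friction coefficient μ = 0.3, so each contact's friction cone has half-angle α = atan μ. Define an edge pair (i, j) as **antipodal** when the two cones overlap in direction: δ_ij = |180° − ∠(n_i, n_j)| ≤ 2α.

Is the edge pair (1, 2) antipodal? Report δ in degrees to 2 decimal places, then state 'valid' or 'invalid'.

α = atan 0.3 = 16.70°;  2α = 33.40°
edge 1: e_1 = (-4.15, +0.87);  n_1 = (+0.2052, +0.9787)
edge 2: e_2 = (-0.51, -2.34);  n_2 = (-0.9771, +0.2129)
∠(n_1, n_2) = 89.54°
δ = |180° − 89.54°| = 90.46°
90.46° > 2α = 33.40°  →  invalid

δ = 90.46°, invalid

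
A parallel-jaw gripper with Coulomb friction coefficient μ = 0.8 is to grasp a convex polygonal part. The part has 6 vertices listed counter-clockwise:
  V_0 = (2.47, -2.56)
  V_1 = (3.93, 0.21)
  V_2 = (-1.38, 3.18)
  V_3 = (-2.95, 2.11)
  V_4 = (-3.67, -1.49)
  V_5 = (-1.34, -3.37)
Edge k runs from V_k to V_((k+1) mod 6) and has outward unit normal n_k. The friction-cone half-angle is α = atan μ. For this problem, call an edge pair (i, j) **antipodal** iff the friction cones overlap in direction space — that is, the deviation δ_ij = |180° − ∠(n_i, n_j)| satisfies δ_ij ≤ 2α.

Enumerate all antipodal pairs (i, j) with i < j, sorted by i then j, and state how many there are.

α = atan 0.8 = 38.66°;  2α = 77.32°
n_0 = (+0.8846, -0.4663)
n_1 = (+0.4882, +0.8728)
n_2 = (-0.5632, +0.8263)
n_3 = (-0.9806, +0.1961)
n_4 = (-0.6279, -0.7783)
n_5 = (+0.2080, -0.9781)
  (0,1): δ = 91.43°  ·
  (0,2): δ = 27.93°  ✓
  (0,3): δ = 16.48°  ✓
  (0,4): δ = 78.89°  ·
  (0,5): δ = 129.79°  ·
  (1,2): δ = 116.51°  ·
  (1,3): δ = 72.09°  ✓
  (1,4): δ = 9.68°  ✓
  (1,5): δ = 41.22°  ✓
  (2,3): δ = 135.59°  ·
  (2,4): δ = 73.17°  ✓
  (2,5): δ = 22.27°  ✓
  (3,4): δ = 117.59°  ·
  (3,5): δ = 66.69°  ✓
  (4,5): δ = 129.10°  ·
antipodal pairs: 8

count = 8; pairs: (0,2), (0,3), (1,3), (1,4), (1,5), (2,4), (2,5), (3,5)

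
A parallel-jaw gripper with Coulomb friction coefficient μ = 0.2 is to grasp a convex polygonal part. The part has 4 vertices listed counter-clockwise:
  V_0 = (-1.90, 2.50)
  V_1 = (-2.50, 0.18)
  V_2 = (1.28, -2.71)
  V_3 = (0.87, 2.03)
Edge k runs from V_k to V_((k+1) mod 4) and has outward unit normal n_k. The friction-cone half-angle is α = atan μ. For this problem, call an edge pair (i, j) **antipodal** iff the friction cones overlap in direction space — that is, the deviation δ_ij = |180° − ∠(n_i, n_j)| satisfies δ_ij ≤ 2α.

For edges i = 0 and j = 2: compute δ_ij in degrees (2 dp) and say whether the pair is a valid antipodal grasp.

δ = 19.44°, valid

α = atan 0.2 = 11.31°;  2α = 22.62°
edge 0: e_0 = (-0.60, -2.32);  n_0 = (-0.9681, +0.2504)
edge 2: e_2 = (-0.41, +4.74);  n_2 = (+0.9963, +0.0862)
∠(n_0, n_2) = 160.56°
δ = |180° − 160.56°| = 19.44°
19.44° ≤ 2α = 22.62°  →  valid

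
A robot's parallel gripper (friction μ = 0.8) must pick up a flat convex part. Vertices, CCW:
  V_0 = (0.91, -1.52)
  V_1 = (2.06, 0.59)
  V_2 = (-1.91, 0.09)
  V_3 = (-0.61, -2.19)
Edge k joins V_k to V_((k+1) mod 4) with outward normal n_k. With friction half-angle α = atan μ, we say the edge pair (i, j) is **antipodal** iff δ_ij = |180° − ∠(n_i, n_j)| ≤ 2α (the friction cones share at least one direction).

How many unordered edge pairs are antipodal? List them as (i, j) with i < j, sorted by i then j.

count = 4; pairs: (0,1), (0,2), (1,2), (1,3)

α = atan 0.8 = 38.66°;  2α = 77.32°
n_0 = (+0.8781, -0.4786)
n_1 = (-0.1250, +0.9922)
n_2 = (-0.8687, -0.4953)
n_3 = (+0.4033, -0.9150)
  (0,1): δ = 54.23°  ✓
  (0,2): δ = 58.28°  ✓
  (0,3): δ = 142.38°  ·
  (1,2): δ = 67.49°  ✓
  (1,3): δ = 16.61°  ✓
  (2,3): δ = 95.90°  ·
antipodal pairs: 4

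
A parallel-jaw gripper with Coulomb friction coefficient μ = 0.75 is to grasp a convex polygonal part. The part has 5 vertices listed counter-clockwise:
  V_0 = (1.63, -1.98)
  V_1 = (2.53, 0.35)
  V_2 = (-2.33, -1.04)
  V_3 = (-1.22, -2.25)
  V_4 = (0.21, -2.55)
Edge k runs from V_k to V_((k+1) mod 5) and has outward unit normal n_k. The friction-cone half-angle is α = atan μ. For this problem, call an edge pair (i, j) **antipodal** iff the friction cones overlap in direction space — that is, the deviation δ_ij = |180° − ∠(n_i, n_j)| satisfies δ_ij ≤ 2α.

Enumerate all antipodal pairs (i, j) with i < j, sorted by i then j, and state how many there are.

count = 5; pairs: (0,1), (0,2), (1,2), (1,3), (1,4)

α = atan 0.75 = 36.87°;  2α = 73.74°
n_0 = (+0.9328, -0.3603)
n_1 = (-0.2750, +0.9614)
n_2 = (-0.7369, -0.6760)
n_3 = (-0.2053, -0.9787)
n_4 = (+0.3725, -0.9280)
  (0,1): δ = 52.92°  ✓
  (0,2): δ = 63.65°  ✓
  (0,3): δ = 99.27°  ·
  (0,4): δ = 132.99°  ·
  (1,2): δ = 63.43°  ✓
  (1,3): δ = 27.81°  ✓
  (1,4): δ = 5.91°  ✓
  (2,3): δ = 144.38°  ·
  (2,4): δ = 110.66°  ·
  (3,4): δ = 146.28°  ·
antipodal pairs: 5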